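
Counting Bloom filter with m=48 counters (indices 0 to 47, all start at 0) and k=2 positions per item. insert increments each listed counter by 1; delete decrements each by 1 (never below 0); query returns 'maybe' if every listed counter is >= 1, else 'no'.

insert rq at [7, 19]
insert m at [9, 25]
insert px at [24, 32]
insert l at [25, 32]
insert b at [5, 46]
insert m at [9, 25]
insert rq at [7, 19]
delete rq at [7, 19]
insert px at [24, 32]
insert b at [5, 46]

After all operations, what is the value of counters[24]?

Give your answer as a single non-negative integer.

Answer: 2

Derivation:
Step 1: insert rq at [7, 19] -> counters=[0,0,0,0,0,0,0,1,0,0,0,0,0,0,0,0,0,0,0,1,0,0,0,0,0,0,0,0,0,0,0,0,0,0,0,0,0,0,0,0,0,0,0,0,0,0,0,0]
Step 2: insert m at [9, 25] -> counters=[0,0,0,0,0,0,0,1,0,1,0,0,0,0,0,0,0,0,0,1,0,0,0,0,0,1,0,0,0,0,0,0,0,0,0,0,0,0,0,0,0,0,0,0,0,0,0,0]
Step 3: insert px at [24, 32] -> counters=[0,0,0,0,0,0,0,1,0,1,0,0,0,0,0,0,0,0,0,1,0,0,0,0,1,1,0,0,0,0,0,0,1,0,0,0,0,0,0,0,0,0,0,0,0,0,0,0]
Step 4: insert l at [25, 32] -> counters=[0,0,0,0,0,0,0,1,0,1,0,0,0,0,0,0,0,0,0,1,0,0,0,0,1,2,0,0,0,0,0,0,2,0,0,0,0,0,0,0,0,0,0,0,0,0,0,0]
Step 5: insert b at [5, 46] -> counters=[0,0,0,0,0,1,0,1,0,1,0,0,0,0,0,0,0,0,0,1,0,0,0,0,1,2,0,0,0,0,0,0,2,0,0,0,0,0,0,0,0,0,0,0,0,0,1,0]
Step 6: insert m at [9, 25] -> counters=[0,0,0,0,0,1,0,1,0,2,0,0,0,0,0,0,0,0,0,1,0,0,0,0,1,3,0,0,0,0,0,0,2,0,0,0,0,0,0,0,0,0,0,0,0,0,1,0]
Step 7: insert rq at [7, 19] -> counters=[0,0,0,0,0,1,0,2,0,2,0,0,0,0,0,0,0,0,0,2,0,0,0,0,1,3,0,0,0,0,0,0,2,0,0,0,0,0,0,0,0,0,0,0,0,0,1,0]
Step 8: delete rq at [7, 19] -> counters=[0,0,0,0,0,1,0,1,0,2,0,0,0,0,0,0,0,0,0,1,0,0,0,0,1,3,0,0,0,0,0,0,2,0,0,0,0,0,0,0,0,0,0,0,0,0,1,0]
Step 9: insert px at [24, 32] -> counters=[0,0,0,0,0,1,0,1,0,2,0,0,0,0,0,0,0,0,0,1,0,0,0,0,2,3,0,0,0,0,0,0,3,0,0,0,0,0,0,0,0,0,0,0,0,0,1,0]
Step 10: insert b at [5, 46] -> counters=[0,0,0,0,0,2,0,1,0,2,0,0,0,0,0,0,0,0,0,1,0,0,0,0,2,3,0,0,0,0,0,0,3,0,0,0,0,0,0,0,0,0,0,0,0,0,2,0]
Final counters=[0,0,0,0,0,2,0,1,0,2,0,0,0,0,0,0,0,0,0,1,0,0,0,0,2,3,0,0,0,0,0,0,3,0,0,0,0,0,0,0,0,0,0,0,0,0,2,0] -> counters[24]=2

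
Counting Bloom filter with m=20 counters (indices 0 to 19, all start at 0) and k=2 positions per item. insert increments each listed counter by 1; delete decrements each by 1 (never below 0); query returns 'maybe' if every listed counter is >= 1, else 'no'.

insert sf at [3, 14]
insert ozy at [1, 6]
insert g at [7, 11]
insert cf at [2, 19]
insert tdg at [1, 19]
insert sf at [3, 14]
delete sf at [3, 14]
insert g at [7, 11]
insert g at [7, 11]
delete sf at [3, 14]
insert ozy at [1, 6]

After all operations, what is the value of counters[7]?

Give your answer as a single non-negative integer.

Answer: 3

Derivation:
Step 1: insert sf at [3, 14] -> counters=[0,0,0,1,0,0,0,0,0,0,0,0,0,0,1,0,0,0,0,0]
Step 2: insert ozy at [1, 6] -> counters=[0,1,0,1,0,0,1,0,0,0,0,0,0,0,1,0,0,0,0,0]
Step 3: insert g at [7, 11] -> counters=[0,1,0,1,0,0,1,1,0,0,0,1,0,0,1,0,0,0,0,0]
Step 4: insert cf at [2, 19] -> counters=[0,1,1,1,0,0,1,1,0,0,0,1,0,0,1,0,0,0,0,1]
Step 5: insert tdg at [1, 19] -> counters=[0,2,1,1,0,0,1,1,0,0,0,1,0,0,1,0,0,0,0,2]
Step 6: insert sf at [3, 14] -> counters=[0,2,1,2,0,0,1,1,0,0,0,1,0,0,2,0,0,0,0,2]
Step 7: delete sf at [3, 14] -> counters=[0,2,1,1,0,0,1,1,0,0,0,1,0,0,1,0,0,0,0,2]
Step 8: insert g at [7, 11] -> counters=[0,2,1,1,0,0,1,2,0,0,0,2,0,0,1,0,0,0,0,2]
Step 9: insert g at [7, 11] -> counters=[0,2,1,1,0,0,1,3,0,0,0,3,0,0,1,0,0,0,0,2]
Step 10: delete sf at [3, 14] -> counters=[0,2,1,0,0,0,1,3,0,0,0,3,0,0,0,0,0,0,0,2]
Step 11: insert ozy at [1, 6] -> counters=[0,3,1,0,0,0,2,3,0,0,0,3,0,0,0,0,0,0,0,2]
Final counters=[0,3,1,0,0,0,2,3,0,0,0,3,0,0,0,0,0,0,0,2] -> counters[7]=3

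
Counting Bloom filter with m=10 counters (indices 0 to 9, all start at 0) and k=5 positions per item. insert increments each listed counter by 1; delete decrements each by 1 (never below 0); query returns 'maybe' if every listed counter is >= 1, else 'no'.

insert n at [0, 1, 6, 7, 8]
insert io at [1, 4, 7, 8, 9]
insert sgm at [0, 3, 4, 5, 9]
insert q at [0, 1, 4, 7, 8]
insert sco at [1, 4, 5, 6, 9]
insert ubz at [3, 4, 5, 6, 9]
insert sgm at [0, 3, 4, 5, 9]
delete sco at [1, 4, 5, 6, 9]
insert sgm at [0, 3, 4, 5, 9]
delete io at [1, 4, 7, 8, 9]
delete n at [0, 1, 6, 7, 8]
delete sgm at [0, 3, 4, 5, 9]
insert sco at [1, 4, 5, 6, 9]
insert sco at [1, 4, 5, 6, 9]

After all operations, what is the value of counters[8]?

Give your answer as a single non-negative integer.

Step 1: insert n at [0, 1, 6, 7, 8] -> counters=[1,1,0,0,0,0,1,1,1,0]
Step 2: insert io at [1, 4, 7, 8, 9] -> counters=[1,2,0,0,1,0,1,2,2,1]
Step 3: insert sgm at [0, 3, 4, 5, 9] -> counters=[2,2,0,1,2,1,1,2,2,2]
Step 4: insert q at [0, 1, 4, 7, 8] -> counters=[3,3,0,1,3,1,1,3,3,2]
Step 5: insert sco at [1, 4, 5, 6, 9] -> counters=[3,4,0,1,4,2,2,3,3,3]
Step 6: insert ubz at [3, 4, 5, 6, 9] -> counters=[3,4,0,2,5,3,3,3,3,4]
Step 7: insert sgm at [0, 3, 4, 5, 9] -> counters=[4,4,0,3,6,4,3,3,3,5]
Step 8: delete sco at [1, 4, 5, 6, 9] -> counters=[4,3,0,3,5,3,2,3,3,4]
Step 9: insert sgm at [0, 3, 4, 5, 9] -> counters=[5,3,0,4,6,4,2,3,3,5]
Step 10: delete io at [1, 4, 7, 8, 9] -> counters=[5,2,0,4,5,4,2,2,2,4]
Step 11: delete n at [0, 1, 6, 7, 8] -> counters=[4,1,0,4,5,4,1,1,1,4]
Step 12: delete sgm at [0, 3, 4, 5, 9] -> counters=[3,1,0,3,4,3,1,1,1,3]
Step 13: insert sco at [1, 4, 5, 6, 9] -> counters=[3,2,0,3,5,4,2,1,1,4]
Step 14: insert sco at [1, 4, 5, 6, 9] -> counters=[3,3,0,3,6,5,3,1,1,5]
Final counters=[3,3,0,3,6,5,3,1,1,5] -> counters[8]=1

Answer: 1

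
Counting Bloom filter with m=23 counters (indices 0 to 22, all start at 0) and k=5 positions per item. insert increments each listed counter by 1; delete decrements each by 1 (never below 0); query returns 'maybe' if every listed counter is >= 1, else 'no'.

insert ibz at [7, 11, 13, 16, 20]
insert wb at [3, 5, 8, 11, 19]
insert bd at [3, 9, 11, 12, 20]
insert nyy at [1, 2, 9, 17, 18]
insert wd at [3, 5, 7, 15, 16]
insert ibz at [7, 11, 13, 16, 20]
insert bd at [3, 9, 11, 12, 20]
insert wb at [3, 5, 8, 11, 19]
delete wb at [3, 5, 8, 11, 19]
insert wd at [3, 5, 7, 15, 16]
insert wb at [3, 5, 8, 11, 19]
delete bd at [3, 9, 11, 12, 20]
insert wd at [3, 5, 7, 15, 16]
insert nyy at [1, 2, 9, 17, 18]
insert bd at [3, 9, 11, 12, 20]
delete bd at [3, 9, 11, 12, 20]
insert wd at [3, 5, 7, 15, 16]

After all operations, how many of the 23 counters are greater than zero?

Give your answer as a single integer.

Step 1: insert ibz at [7, 11, 13, 16, 20] -> counters=[0,0,0,0,0,0,0,1,0,0,0,1,0,1,0,0,1,0,0,0,1,0,0]
Step 2: insert wb at [3, 5, 8, 11, 19] -> counters=[0,0,0,1,0,1,0,1,1,0,0,2,0,1,0,0,1,0,0,1,1,0,0]
Step 3: insert bd at [3, 9, 11, 12, 20] -> counters=[0,0,0,2,0,1,0,1,1,1,0,3,1,1,0,0,1,0,0,1,2,0,0]
Step 4: insert nyy at [1, 2, 9, 17, 18] -> counters=[0,1,1,2,0,1,0,1,1,2,0,3,1,1,0,0,1,1,1,1,2,0,0]
Step 5: insert wd at [3, 5, 7, 15, 16] -> counters=[0,1,1,3,0,2,0,2,1,2,0,3,1,1,0,1,2,1,1,1,2,0,0]
Step 6: insert ibz at [7, 11, 13, 16, 20] -> counters=[0,1,1,3,0,2,0,3,1,2,0,4,1,2,0,1,3,1,1,1,3,0,0]
Step 7: insert bd at [3, 9, 11, 12, 20] -> counters=[0,1,1,4,0,2,0,3,1,3,0,5,2,2,0,1,3,1,1,1,4,0,0]
Step 8: insert wb at [3, 5, 8, 11, 19] -> counters=[0,1,1,5,0,3,0,3,2,3,0,6,2,2,0,1,3,1,1,2,4,0,0]
Step 9: delete wb at [3, 5, 8, 11, 19] -> counters=[0,1,1,4,0,2,0,3,1,3,0,5,2,2,0,1,3,1,1,1,4,0,0]
Step 10: insert wd at [3, 5, 7, 15, 16] -> counters=[0,1,1,5,0,3,0,4,1,3,0,5,2,2,0,2,4,1,1,1,4,0,0]
Step 11: insert wb at [3, 5, 8, 11, 19] -> counters=[0,1,1,6,0,4,0,4,2,3,0,6,2,2,0,2,4,1,1,2,4,0,0]
Step 12: delete bd at [3, 9, 11, 12, 20] -> counters=[0,1,1,5,0,4,0,4,2,2,0,5,1,2,0,2,4,1,1,2,3,0,0]
Step 13: insert wd at [3, 5, 7, 15, 16] -> counters=[0,1,1,6,0,5,0,5,2,2,0,5,1,2,0,3,5,1,1,2,3,0,0]
Step 14: insert nyy at [1, 2, 9, 17, 18] -> counters=[0,2,2,6,0,5,0,5,2,3,0,5,1,2,0,3,5,2,2,2,3,0,0]
Step 15: insert bd at [3, 9, 11, 12, 20] -> counters=[0,2,2,7,0,5,0,5,2,4,0,6,2,2,0,3,5,2,2,2,4,0,0]
Step 16: delete bd at [3, 9, 11, 12, 20] -> counters=[0,2,2,6,0,5,0,5,2,3,0,5,1,2,0,3,5,2,2,2,3,0,0]
Step 17: insert wd at [3, 5, 7, 15, 16] -> counters=[0,2,2,7,0,6,0,6,2,3,0,5,1,2,0,4,6,2,2,2,3,0,0]
Final counters=[0,2,2,7,0,6,0,6,2,3,0,5,1,2,0,4,6,2,2,2,3,0,0] -> 16 nonzero

Answer: 16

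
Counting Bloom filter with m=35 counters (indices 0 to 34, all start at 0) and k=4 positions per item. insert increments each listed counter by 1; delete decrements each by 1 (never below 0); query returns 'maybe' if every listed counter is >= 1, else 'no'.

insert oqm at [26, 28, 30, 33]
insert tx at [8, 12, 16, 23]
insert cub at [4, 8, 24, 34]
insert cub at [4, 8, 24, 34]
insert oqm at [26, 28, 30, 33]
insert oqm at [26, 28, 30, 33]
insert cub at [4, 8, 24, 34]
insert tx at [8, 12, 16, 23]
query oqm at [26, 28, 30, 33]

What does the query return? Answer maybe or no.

Answer: maybe

Derivation:
Step 1: insert oqm at [26, 28, 30, 33] -> counters=[0,0,0,0,0,0,0,0,0,0,0,0,0,0,0,0,0,0,0,0,0,0,0,0,0,0,1,0,1,0,1,0,0,1,0]
Step 2: insert tx at [8, 12, 16, 23] -> counters=[0,0,0,0,0,0,0,0,1,0,0,0,1,0,0,0,1,0,0,0,0,0,0,1,0,0,1,0,1,0,1,0,0,1,0]
Step 3: insert cub at [4, 8, 24, 34] -> counters=[0,0,0,0,1,0,0,0,2,0,0,0,1,0,0,0,1,0,0,0,0,0,0,1,1,0,1,0,1,0,1,0,0,1,1]
Step 4: insert cub at [4, 8, 24, 34] -> counters=[0,0,0,0,2,0,0,0,3,0,0,0,1,0,0,0,1,0,0,0,0,0,0,1,2,0,1,0,1,0,1,0,0,1,2]
Step 5: insert oqm at [26, 28, 30, 33] -> counters=[0,0,0,0,2,0,0,0,3,0,0,0,1,0,0,0,1,0,0,0,0,0,0,1,2,0,2,0,2,0,2,0,0,2,2]
Step 6: insert oqm at [26, 28, 30, 33] -> counters=[0,0,0,0,2,0,0,0,3,0,0,0,1,0,0,0,1,0,0,0,0,0,0,1,2,0,3,0,3,0,3,0,0,3,2]
Step 7: insert cub at [4, 8, 24, 34] -> counters=[0,0,0,0,3,0,0,0,4,0,0,0,1,0,0,0,1,0,0,0,0,0,0,1,3,0,3,0,3,0,3,0,0,3,3]
Step 8: insert tx at [8, 12, 16, 23] -> counters=[0,0,0,0,3,0,0,0,5,0,0,0,2,0,0,0,2,0,0,0,0,0,0,2,3,0,3,0,3,0,3,0,0,3,3]
Query oqm: check counters[26]=3 counters[28]=3 counters[30]=3 counters[33]=3 -> maybe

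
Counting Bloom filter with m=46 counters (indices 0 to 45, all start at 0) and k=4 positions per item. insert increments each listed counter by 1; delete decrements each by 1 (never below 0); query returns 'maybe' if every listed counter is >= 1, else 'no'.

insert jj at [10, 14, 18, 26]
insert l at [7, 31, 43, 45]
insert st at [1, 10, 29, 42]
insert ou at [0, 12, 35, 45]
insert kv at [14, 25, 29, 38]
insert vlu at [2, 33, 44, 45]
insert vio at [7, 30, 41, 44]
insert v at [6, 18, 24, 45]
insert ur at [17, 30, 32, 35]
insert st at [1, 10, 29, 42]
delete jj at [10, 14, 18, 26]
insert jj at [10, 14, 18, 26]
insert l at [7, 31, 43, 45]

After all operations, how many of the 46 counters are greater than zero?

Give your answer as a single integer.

Answer: 25

Derivation:
Step 1: insert jj at [10, 14, 18, 26] -> counters=[0,0,0,0,0,0,0,0,0,0,1,0,0,0,1,0,0,0,1,0,0,0,0,0,0,0,1,0,0,0,0,0,0,0,0,0,0,0,0,0,0,0,0,0,0,0]
Step 2: insert l at [7, 31, 43, 45] -> counters=[0,0,0,0,0,0,0,1,0,0,1,0,0,0,1,0,0,0,1,0,0,0,0,0,0,0,1,0,0,0,0,1,0,0,0,0,0,0,0,0,0,0,0,1,0,1]
Step 3: insert st at [1, 10, 29, 42] -> counters=[0,1,0,0,0,0,0,1,0,0,2,0,0,0,1,0,0,0,1,0,0,0,0,0,0,0,1,0,0,1,0,1,0,0,0,0,0,0,0,0,0,0,1,1,0,1]
Step 4: insert ou at [0, 12, 35, 45] -> counters=[1,1,0,0,0,0,0,1,0,0,2,0,1,0,1,0,0,0,1,0,0,0,0,0,0,0,1,0,0,1,0,1,0,0,0,1,0,0,0,0,0,0,1,1,0,2]
Step 5: insert kv at [14, 25, 29, 38] -> counters=[1,1,0,0,0,0,0,1,0,0,2,0,1,0,2,0,0,0,1,0,0,0,0,0,0,1,1,0,0,2,0,1,0,0,0,1,0,0,1,0,0,0,1,1,0,2]
Step 6: insert vlu at [2, 33, 44, 45] -> counters=[1,1,1,0,0,0,0,1,0,0,2,0,1,0,2,0,0,0,1,0,0,0,0,0,0,1,1,0,0,2,0,1,0,1,0,1,0,0,1,0,0,0,1,1,1,3]
Step 7: insert vio at [7, 30, 41, 44] -> counters=[1,1,1,0,0,0,0,2,0,0,2,0,1,0,2,0,0,0,1,0,0,0,0,0,0,1,1,0,0,2,1,1,0,1,0,1,0,0,1,0,0,1,1,1,2,3]
Step 8: insert v at [6, 18, 24, 45] -> counters=[1,1,1,0,0,0,1,2,0,0,2,0,1,0,2,0,0,0,2,0,0,0,0,0,1,1,1,0,0,2,1,1,0,1,0,1,0,0,1,0,0,1,1,1,2,4]
Step 9: insert ur at [17, 30, 32, 35] -> counters=[1,1,1,0,0,0,1,2,0,0,2,0,1,0,2,0,0,1,2,0,0,0,0,0,1,1,1,0,0,2,2,1,1,1,0,2,0,0,1,0,0,1,1,1,2,4]
Step 10: insert st at [1, 10, 29, 42] -> counters=[1,2,1,0,0,0,1,2,0,0,3,0,1,0,2,0,0,1,2,0,0,0,0,0,1,1,1,0,0,3,2,1,1,1,0,2,0,0,1,0,0,1,2,1,2,4]
Step 11: delete jj at [10, 14, 18, 26] -> counters=[1,2,1,0,0,0,1,2,0,0,2,0,1,0,1,0,0,1,1,0,0,0,0,0,1,1,0,0,0,3,2,1,1,1,0,2,0,0,1,0,0,1,2,1,2,4]
Step 12: insert jj at [10, 14, 18, 26] -> counters=[1,2,1,0,0,0,1,2,0,0,3,0,1,0,2,0,0,1,2,0,0,0,0,0,1,1,1,0,0,3,2,1,1,1,0,2,0,0,1,0,0,1,2,1,2,4]
Step 13: insert l at [7, 31, 43, 45] -> counters=[1,2,1,0,0,0,1,3,0,0,3,0,1,0,2,0,0,1,2,0,0,0,0,0,1,1,1,0,0,3,2,2,1,1,0,2,0,0,1,0,0,1,2,2,2,5]
Final counters=[1,2,1,0,0,0,1,3,0,0,3,0,1,0,2,0,0,1,2,0,0,0,0,0,1,1,1,0,0,3,2,2,1,1,0,2,0,0,1,0,0,1,2,2,2,5] -> 25 nonzero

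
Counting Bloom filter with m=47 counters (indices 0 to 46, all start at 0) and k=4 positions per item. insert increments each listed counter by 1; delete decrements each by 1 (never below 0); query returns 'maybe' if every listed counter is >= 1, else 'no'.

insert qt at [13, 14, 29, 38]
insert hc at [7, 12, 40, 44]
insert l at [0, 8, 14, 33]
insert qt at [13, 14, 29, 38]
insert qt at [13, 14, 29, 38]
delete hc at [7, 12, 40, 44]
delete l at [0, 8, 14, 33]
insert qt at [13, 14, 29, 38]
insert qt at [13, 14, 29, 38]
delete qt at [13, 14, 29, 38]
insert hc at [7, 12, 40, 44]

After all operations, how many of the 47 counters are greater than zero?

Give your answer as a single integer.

Answer: 8

Derivation:
Step 1: insert qt at [13, 14, 29, 38] -> counters=[0,0,0,0,0,0,0,0,0,0,0,0,0,1,1,0,0,0,0,0,0,0,0,0,0,0,0,0,0,1,0,0,0,0,0,0,0,0,1,0,0,0,0,0,0,0,0]
Step 2: insert hc at [7, 12, 40, 44] -> counters=[0,0,0,0,0,0,0,1,0,0,0,0,1,1,1,0,0,0,0,0,0,0,0,0,0,0,0,0,0,1,0,0,0,0,0,0,0,0,1,0,1,0,0,0,1,0,0]
Step 3: insert l at [0, 8, 14, 33] -> counters=[1,0,0,0,0,0,0,1,1,0,0,0,1,1,2,0,0,0,0,0,0,0,0,0,0,0,0,0,0,1,0,0,0,1,0,0,0,0,1,0,1,0,0,0,1,0,0]
Step 4: insert qt at [13, 14, 29, 38] -> counters=[1,0,0,0,0,0,0,1,1,0,0,0,1,2,3,0,0,0,0,0,0,0,0,0,0,0,0,0,0,2,0,0,0,1,0,0,0,0,2,0,1,0,0,0,1,0,0]
Step 5: insert qt at [13, 14, 29, 38] -> counters=[1,0,0,0,0,0,0,1,1,0,0,0,1,3,4,0,0,0,0,0,0,0,0,0,0,0,0,0,0,3,0,0,0,1,0,0,0,0,3,0,1,0,0,0,1,0,0]
Step 6: delete hc at [7, 12, 40, 44] -> counters=[1,0,0,0,0,0,0,0,1,0,0,0,0,3,4,0,0,0,0,0,0,0,0,0,0,0,0,0,0,3,0,0,0,1,0,0,0,0,3,0,0,0,0,0,0,0,0]
Step 7: delete l at [0, 8, 14, 33] -> counters=[0,0,0,0,0,0,0,0,0,0,0,0,0,3,3,0,0,0,0,0,0,0,0,0,0,0,0,0,0,3,0,0,0,0,0,0,0,0,3,0,0,0,0,0,0,0,0]
Step 8: insert qt at [13, 14, 29, 38] -> counters=[0,0,0,0,0,0,0,0,0,0,0,0,0,4,4,0,0,0,0,0,0,0,0,0,0,0,0,0,0,4,0,0,0,0,0,0,0,0,4,0,0,0,0,0,0,0,0]
Step 9: insert qt at [13, 14, 29, 38] -> counters=[0,0,0,0,0,0,0,0,0,0,0,0,0,5,5,0,0,0,0,0,0,0,0,0,0,0,0,0,0,5,0,0,0,0,0,0,0,0,5,0,0,0,0,0,0,0,0]
Step 10: delete qt at [13, 14, 29, 38] -> counters=[0,0,0,0,0,0,0,0,0,0,0,0,0,4,4,0,0,0,0,0,0,0,0,0,0,0,0,0,0,4,0,0,0,0,0,0,0,0,4,0,0,0,0,0,0,0,0]
Step 11: insert hc at [7, 12, 40, 44] -> counters=[0,0,0,0,0,0,0,1,0,0,0,0,1,4,4,0,0,0,0,0,0,0,0,0,0,0,0,0,0,4,0,0,0,0,0,0,0,0,4,0,1,0,0,0,1,0,0]
Final counters=[0,0,0,0,0,0,0,1,0,0,0,0,1,4,4,0,0,0,0,0,0,0,0,0,0,0,0,0,0,4,0,0,0,0,0,0,0,0,4,0,1,0,0,0,1,0,0] -> 8 nonzero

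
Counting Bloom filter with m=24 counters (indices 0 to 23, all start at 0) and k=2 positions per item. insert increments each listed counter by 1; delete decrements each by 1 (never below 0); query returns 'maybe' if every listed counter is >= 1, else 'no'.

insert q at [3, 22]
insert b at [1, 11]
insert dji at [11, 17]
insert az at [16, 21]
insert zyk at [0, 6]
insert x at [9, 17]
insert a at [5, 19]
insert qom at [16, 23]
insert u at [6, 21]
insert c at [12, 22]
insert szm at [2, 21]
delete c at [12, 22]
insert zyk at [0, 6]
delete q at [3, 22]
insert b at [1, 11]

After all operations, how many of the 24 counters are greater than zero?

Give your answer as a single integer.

Answer: 12

Derivation:
Step 1: insert q at [3, 22] -> counters=[0,0,0,1,0,0,0,0,0,0,0,0,0,0,0,0,0,0,0,0,0,0,1,0]
Step 2: insert b at [1, 11] -> counters=[0,1,0,1,0,0,0,0,0,0,0,1,0,0,0,0,0,0,0,0,0,0,1,0]
Step 3: insert dji at [11, 17] -> counters=[0,1,0,1,0,0,0,0,0,0,0,2,0,0,0,0,0,1,0,0,0,0,1,0]
Step 4: insert az at [16, 21] -> counters=[0,1,0,1,0,0,0,0,0,0,0,2,0,0,0,0,1,1,0,0,0,1,1,0]
Step 5: insert zyk at [0, 6] -> counters=[1,1,0,1,0,0,1,0,0,0,0,2,0,0,0,0,1,1,0,0,0,1,1,0]
Step 6: insert x at [9, 17] -> counters=[1,1,0,1,0,0,1,0,0,1,0,2,0,0,0,0,1,2,0,0,0,1,1,0]
Step 7: insert a at [5, 19] -> counters=[1,1,0,1,0,1,1,0,0,1,0,2,0,0,0,0,1,2,0,1,0,1,1,0]
Step 8: insert qom at [16, 23] -> counters=[1,1,0,1,0,1,1,0,0,1,0,2,0,0,0,0,2,2,0,1,0,1,1,1]
Step 9: insert u at [6, 21] -> counters=[1,1,0,1,0,1,2,0,0,1,0,2,0,0,0,0,2,2,0,1,0,2,1,1]
Step 10: insert c at [12, 22] -> counters=[1,1,0,1,0,1,2,0,0,1,0,2,1,0,0,0,2,2,0,1,0,2,2,1]
Step 11: insert szm at [2, 21] -> counters=[1,1,1,1,0,1,2,0,0,1,0,2,1,0,0,0,2,2,0,1,0,3,2,1]
Step 12: delete c at [12, 22] -> counters=[1,1,1,1,0,1,2,0,0,1,0,2,0,0,0,0,2,2,0,1,0,3,1,1]
Step 13: insert zyk at [0, 6] -> counters=[2,1,1,1,0,1,3,0,0,1,0,2,0,0,0,0,2,2,0,1,0,3,1,1]
Step 14: delete q at [3, 22] -> counters=[2,1,1,0,0,1,3,0,0,1,0,2,0,0,0,0,2,2,0,1,0,3,0,1]
Step 15: insert b at [1, 11] -> counters=[2,2,1,0,0,1,3,0,0,1,0,3,0,0,0,0,2,2,0,1,0,3,0,1]
Final counters=[2,2,1,0,0,1,3,0,0,1,0,3,0,0,0,0,2,2,0,1,0,3,0,1] -> 12 nonzero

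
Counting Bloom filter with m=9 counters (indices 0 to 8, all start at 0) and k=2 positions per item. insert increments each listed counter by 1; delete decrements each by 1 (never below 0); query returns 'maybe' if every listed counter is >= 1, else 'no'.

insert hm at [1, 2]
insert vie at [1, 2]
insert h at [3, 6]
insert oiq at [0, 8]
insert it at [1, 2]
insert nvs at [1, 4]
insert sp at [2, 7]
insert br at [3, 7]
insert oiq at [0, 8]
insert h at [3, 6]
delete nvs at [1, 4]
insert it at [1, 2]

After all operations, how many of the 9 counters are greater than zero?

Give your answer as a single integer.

Answer: 7

Derivation:
Step 1: insert hm at [1, 2] -> counters=[0,1,1,0,0,0,0,0,0]
Step 2: insert vie at [1, 2] -> counters=[0,2,2,0,0,0,0,0,0]
Step 3: insert h at [3, 6] -> counters=[0,2,2,1,0,0,1,0,0]
Step 4: insert oiq at [0, 8] -> counters=[1,2,2,1,0,0,1,0,1]
Step 5: insert it at [1, 2] -> counters=[1,3,3,1,0,0,1,0,1]
Step 6: insert nvs at [1, 4] -> counters=[1,4,3,1,1,0,1,0,1]
Step 7: insert sp at [2, 7] -> counters=[1,4,4,1,1,0,1,1,1]
Step 8: insert br at [3, 7] -> counters=[1,4,4,2,1,0,1,2,1]
Step 9: insert oiq at [0, 8] -> counters=[2,4,4,2,1,0,1,2,2]
Step 10: insert h at [3, 6] -> counters=[2,4,4,3,1,0,2,2,2]
Step 11: delete nvs at [1, 4] -> counters=[2,3,4,3,0,0,2,2,2]
Step 12: insert it at [1, 2] -> counters=[2,4,5,3,0,0,2,2,2]
Final counters=[2,4,5,3,0,0,2,2,2] -> 7 nonzero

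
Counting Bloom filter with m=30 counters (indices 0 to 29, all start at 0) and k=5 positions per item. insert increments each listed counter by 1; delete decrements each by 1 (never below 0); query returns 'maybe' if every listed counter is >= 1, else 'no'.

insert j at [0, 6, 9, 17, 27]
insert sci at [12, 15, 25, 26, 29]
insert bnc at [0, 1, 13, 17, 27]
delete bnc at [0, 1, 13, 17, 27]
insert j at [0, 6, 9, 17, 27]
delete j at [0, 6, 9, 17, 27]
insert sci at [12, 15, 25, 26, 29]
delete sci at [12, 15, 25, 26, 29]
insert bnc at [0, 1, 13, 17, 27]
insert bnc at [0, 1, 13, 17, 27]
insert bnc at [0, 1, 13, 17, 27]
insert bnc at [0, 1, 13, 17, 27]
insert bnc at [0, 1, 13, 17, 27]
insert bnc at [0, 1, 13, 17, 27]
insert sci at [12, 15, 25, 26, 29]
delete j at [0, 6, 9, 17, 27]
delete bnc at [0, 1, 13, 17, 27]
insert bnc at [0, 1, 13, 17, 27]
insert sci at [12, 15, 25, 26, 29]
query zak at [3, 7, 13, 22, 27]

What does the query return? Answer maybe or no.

Answer: no

Derivation:
Step 1: insert j at [0, 6, 9, 17, 27] -> counters=[1,0,0,0,0,0,1,0,0,1,0,0,0,0,0,0,0,1,0,0,0,0,0,0,0,0,0,1,0,0]
Step 2: insert sci at [12, 15, 25, 26, 29] -> counters=[1,0,0,0,0,0,1,0,0,1,0,0,1,0,0,1,0,1,0,0,0,0,0,0,0,1,1,1,0,1]
Step 3: insert bnc at [0, 1, 13, 17, 27] -> counters=[2,1,0,0,0,0,1,0,0,1,0,0,1,1,0,1,0,2,0,0,0,0,0,0,0,1,1,2,0,1]
Step 4: delete bnc at [0, 1, 13, 17, 27] -> counters=[1,0,0,0,0,0,1,0,0,1,0,0,1,0,0,1,0,1,0,0,0,0,0,0,0,1,1,1,0,1]
Step 5: insert j at [0, 6, 9, 17, 27] -> counters=[2,0,0,0,0,0,2,0,0,2,0,0,1,0,0,1,0,2,0,0,0,0,0,0,0,1,1,2,0,1]
Step 6: delete j at [0, 6, 9, 17, 27] -> counters=[1,0,0,0,0,0,1,0,0,1,0,0,1,0,0,1,0,1,0,0,0,0,0,0,0,1,1,1,0,1]
Step 7: insert sci at [12, 15, 25, 26, 29] -> counters=[1,0,0,0,0,0,1,0,0,1,0,0,2,0,0,2,0,1,0,0,0,0,0,0,0,2,2,1,0,2]
Step 8: delete sci at [12, 15, 25, 26, 29] -> counters=[1,0,0,0,0,0,1,0,0,1,0,0,1,0,0,1,0,1,0,0,0,0,0,0,0,1,1,1,0,1]
Step 9: insert bnc at [0, 1, 13, 17, 27] -> counters=[2,1,0,0,0,0,1,0,0,1,0,0,1,1,0,1,0,2,0,0,0,0,0,0,0,1,1,2,0,1]
Step 10: insert bnc at [0, 1, 13, 17, 27] -> counters=[3,2,0,0,0,0,1,0,0,1,0,0,1,2,0,1,0,3,0,0,0,0,0,0,0,1,1,3,0,1]
Step 11: insert bnc at [0, 1, 13, 17, 27] -> counters=[4,3,0,0,0,0,1,0,0,1,0,0,1,3,0,1,0,4,0,0,0,0,0,0,0,1,1,4,0,1]
Step 12: insert bnc at [0, 1, 13, 17, 27] -> counters=[5,4,0,0,0,0,1,0,0,1,0,0,1,4,0,1,0,5,0,0,0,0,0,0,0,1,1,5,0,1]
Step 13: insert bnc at [0, 1, 13, 17, 27] -> counters=[6,5,0,0,0,0,1,0,0,1,0,0,1,5,0,1,0,6,0,0,0,0,0,0,0,1,1,6,0,1]
Step 14: insert bnc at [0, 1, 13, 17, 27] -> counters=[7,6,0,0,0,0,1,0,0,1,0,0,1,6,0,1,0,7,0,0,0,0,0,0,0,1,1,7,0,1]
Step 15: insert sci at [12, 15, 25, 26, 29] -> counters=[7,6,0,0,0,0,1,0,0,1,0,0,2,6,0,2,0,7,0,0,0,0,0,0,0,2,2,7,0,2]
Step 16: delete j at [0, 6, 9, 17, 27] -> counters=[6,6,0,0,0,0,0,0,0,0,0,0,2,6,0,2,0,6,0,0,0,0,0,0,0,2,2,6,0,2]
Step 17: delete bnc at [0, 1, 13, 17, 27] -> counters=[5,5,0,0,0,0,0,0,0,0,0,0,2,5,0,2,0,5,0,0,0,0,0,0,0,2,2,5,0,2]
Step 18: insert bnc at [0, 1, 13, 17, 27] -> counters=[6,6,0,0,0,0,0,0,0,0,0,0,2,6,0,2,0,6,0,0,0,0,0,0,0,2,2,6,0,2]
Step 19: insert sci at [12, 15, 25, 26, 29] -> counters=[6,6,0,0,0,0,0,0,0,0,0,0,3,6,0,3,0,6,0,0,0,0,0,0,0,3,3,6,0,3]
Query zak: check counters[3]=0 counters[7]=0 counters[13]=6 counters[22]=0 counters[27]=6 -> no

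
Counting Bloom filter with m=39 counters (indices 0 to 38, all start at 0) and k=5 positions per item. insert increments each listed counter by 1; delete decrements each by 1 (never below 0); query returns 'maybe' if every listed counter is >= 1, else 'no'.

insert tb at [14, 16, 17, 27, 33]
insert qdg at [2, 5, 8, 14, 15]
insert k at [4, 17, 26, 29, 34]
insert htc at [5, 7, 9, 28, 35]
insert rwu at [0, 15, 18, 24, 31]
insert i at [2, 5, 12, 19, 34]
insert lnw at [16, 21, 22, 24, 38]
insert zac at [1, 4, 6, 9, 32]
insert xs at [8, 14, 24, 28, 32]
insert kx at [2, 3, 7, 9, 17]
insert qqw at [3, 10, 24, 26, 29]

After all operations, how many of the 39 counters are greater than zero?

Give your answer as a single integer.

Step 1: insert tb at [14, 16, 17, 27, 33] -> counters=[0,0,0,0,0,0,0,0,0,0,0,0,0,0,1,0,1,1,0,0,0,0,0,0,0,0,0,1,0,0,0,0,0,1,0,0,0,0,0]
Step 2: insert qdg at [2, 5, 8, 14, 15] -> counters=[0,0,1,0,0,1,0,0,1,0,0,0,0,0,2,1,1,1,0,0,0,0,0,0,0,0,0,1,0,0,0,0,0,1,0,0,0,0,0]
Step 3: insert k at [4, 17, 26, 29, 34] -> counters=[0,0,1,0,1,1,0,0,1,0,0,0,0,0,2,1,1,2,0,0,0,0,0,0,0,0,1,1,0,1,0,0,0,1,1,0,0,0,0]
Step 4: insert htc at [5, 7, 9, 28, 35] -> counters=[0,0,1,0,1,2,0,1,1,1,0,0,0,0,2,1,1,2,0,0,0,0,0,0,0,0,1,1,1,1,0,0,0,1,1,1,0,0,0]
Step 5: insert rwu at [0, 15, 18, 24, 31] -> counters=[1,0,1,0,1,2,0,1,1,1,0,0,0,0,2,2,1,2,1,0,0,0,0,0,1,0,1,1,1,1,0,1,0,1,1,1,0,0,0]
Step 6: insert i at [2, 5, 12, 19, 34] -> counters=[1,0,2,0,1,3,0,1,1,1,0,0,1,0,2,2,1,2,1,1,0,0,0,0,1,0,1,1,1,1,0,1,0,1,2,1,0,0,0]
Step 7: insert lnw at [16, 21, 22, 24, 38] -> counters=[1,0,2,0,1,3,0,1,1,1,0,0,1,0,2,2,2,2,1,1,0,1,1,0,2,0,1,1,1,1,0,1,0,1,2,1,0,0,1]
Step 8: insert zac at [1, 4, 6, 9, 32] -> counters=[1,1,2,0,2,3,1,1,1,2,0,0,1,0,2,2,2,2,1,1,0,1,1,0,2,0,1,1,1,1,0,1,1,1,2,1,0,0,1]
Step 9: insert xs at [8, 14, 24, 28, 32] -> counters=[1,1,2,0,2,3,1,1,2,2,0,0,1,0,3,2,2,2,1,1,0,1,1,0,3,0,1,1,2,1,0,1,2,1,2,1,0,0,1]
Step 10: insert kx at [2, 3, 7, 9, 17] -> counters=[1,1,3,1,2,3,1,2,2,3,0,0,1,0,3,2,2,3,1,1,0,1,1,0,3,0,1,1,2,1,0,1,2,1,2,1,0,0,1]
Step 11: insert qqw at [3, 10, 24, 26, 29] -> counters=[1,1,3,2,2,3,1,2,2,3,1,0,1,0,3,2,2,3,1,1,0,1,1,0,4,0,2,1,2,2,0,1,2,1,2,1,0,0,1]
Final counters=[1,1,3,2,2,3,1,2,2,3,1,0,1,0,3,2,2,3,1,1,0,1,1,0,4,0,2,1,2,2,0,1,2,1,2,1,0,0,1] -> 31 nonzero

Answer: 31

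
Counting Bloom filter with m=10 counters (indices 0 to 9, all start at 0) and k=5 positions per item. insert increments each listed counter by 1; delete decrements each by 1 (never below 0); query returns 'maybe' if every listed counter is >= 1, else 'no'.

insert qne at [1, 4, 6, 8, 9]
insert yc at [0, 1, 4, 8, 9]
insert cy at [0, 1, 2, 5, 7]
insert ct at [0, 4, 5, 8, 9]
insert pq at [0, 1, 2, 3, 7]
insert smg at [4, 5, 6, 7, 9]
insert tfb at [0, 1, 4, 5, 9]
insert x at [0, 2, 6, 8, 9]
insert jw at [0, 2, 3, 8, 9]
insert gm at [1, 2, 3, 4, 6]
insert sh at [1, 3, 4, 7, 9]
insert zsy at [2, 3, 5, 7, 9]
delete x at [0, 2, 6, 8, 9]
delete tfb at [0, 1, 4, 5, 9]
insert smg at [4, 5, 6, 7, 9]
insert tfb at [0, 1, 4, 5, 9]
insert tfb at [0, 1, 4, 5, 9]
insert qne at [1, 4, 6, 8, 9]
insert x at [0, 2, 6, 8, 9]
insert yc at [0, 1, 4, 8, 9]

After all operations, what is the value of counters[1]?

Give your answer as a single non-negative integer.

Step 1: insert qne at [1, 4, 6, 8, 9] -> counters=[0,1,0,0,1,0,1,0,1,1]
Step 2: insert yc at [0, 1, 4, 8, 9] -> counters=[1,2,0,0,2,0,1,0,2,2]
Step 3: insert cy at [0, 1, 2, 5, 7] -> counters=[2,3,1,0,2,1,1,1,2,2]
Step 4: insert ct at [0, 4, 5, 8, 9] -> counters=[3,3,1,0,3,2,1,1,3,3]
Step 5: insert pq at [0, 1, 2, 3, 7] -> counters=[4,4,2,1,3,2,1,2,3,3]
Step 6: insert smg at [4, 5, 6, 7, 9] -> counters=[4,4,2,1,4,3,2,3,3,4]
Step 7: insert tfb at [0, 1, 4, 5, 9] -> counters=[5,5,2,1,5,4,2,3,3,5]
Step 8: insert x at [0, 2, 6, 8, 9] -> counters=[6,5,3,1,5,4,3,3,4,6]
Step 9: insert jw at [0, 2, 3, 8, 9] -> counters=[7,5,4,2,5,4,3,3,5,7]
Step 10: insert gm at [1, 2, 3, 4, 6] -> counters=[7,6,5,3,6,4,4,3,5,7]
Step 11: insert sh at [1, 3, 4, 7, 9] -> counters=[7,7,5,4,7,4,4,4,5,8]
Step 12: insert zsy at [2, 3, 5, 7, 9] -> counters=[7,7,6,5,7,5,4,5,5,9]
Step 13: delete x at [0, 2, 6, 8, 9] -> counters=[6,7,5,5,7,5,3,5,4,8]
Step 14: delete tfb at [0, 1, 4, 5, 9] -> counters=[5,6,5,5,6,4,3,5,4,7]
Step 15: insert smg at [4, 5, 6, 7, 9] -> counters=[5,6,5,5,7,5,4,6,4,8]
Step 16: insert tfb at [0, 1, 4, 5, 9] -> counters=[6,7,5,5,8,6,4,6,4,9]
Step 17: insert tfb at [0, 1, 4, 5, 9] -> counters=[7,8,5,5,9,7,4,6,4,10]
Step 18: insert qne at [1, 4, 6, 8, 9] -> counters=[7,9,5,5,10,7,5,6,5,11]
Step 19: insert x at [0, 2, 6, 8, 9] -> counters=[8,9,6,5,10,7,6,6,6,12]
Step 20: insert yc at [0, 1, 4, 8, 9] -> counters=[9,10,6,5,11,7,6,6,7,13]
Final counters=[9,10,6,5,11,7,6,6,7,13] -> counters[1]=10

Answer: 10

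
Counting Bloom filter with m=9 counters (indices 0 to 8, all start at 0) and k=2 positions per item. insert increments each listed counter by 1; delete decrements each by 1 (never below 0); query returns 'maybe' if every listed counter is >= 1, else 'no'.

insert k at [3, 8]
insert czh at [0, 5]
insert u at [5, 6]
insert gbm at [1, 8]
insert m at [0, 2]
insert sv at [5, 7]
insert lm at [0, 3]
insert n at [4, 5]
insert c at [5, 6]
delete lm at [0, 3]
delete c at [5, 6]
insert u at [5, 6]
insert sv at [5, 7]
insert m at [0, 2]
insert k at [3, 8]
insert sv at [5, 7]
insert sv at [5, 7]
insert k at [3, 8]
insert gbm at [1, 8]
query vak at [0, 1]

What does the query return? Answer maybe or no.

Step 1: insert k at [3, 8] -> counters=[0,0,0,1,0,0,0,0,1]
Step 2: insert czh at [0, 5] -> counters=[1,0,0,1,0,1,0,0,1]
Step 3: insert u at [5, 6] -> counters=[1,0,0,1,0,2,1,0,1]
Step 4: insert gbm at [1, 8] -> counters=[1,1,0,1,0,2,1,0,2]
Step 5: insert m at [0, 2] -> counters=[2,1,1,1,0,2,1,0,2]
Step 6: insert sv at [5, 7] -> counters=[2,1,1,1,0,3,1,1,2]
Step 7: insert lm at [0, 3] -> counters=[3,1,1,2,0,3,1,1,2]
Step 8: insert n at [4, 5] -> counters=[3,1,1,2,1,4,1,1,2]
Step 9: insert c at [5, 6] -> counters=[3,1,1,2,1,5,2,1,2]
Step 10: delete lm at [0, 3] -> counters=[2,1,1,1,1,5,2,1,2]
Step 11: delete c at [5, 6] -> counters=[2,1,1,1,1,4,1,1,2]
Step 12: insert u at [5, 6] -> counters=[2,1,1,1,1,5,2,1,2]
Step 13: insert sv at [5, 7] -> counters=[2,1,1,1,1,6,2,2,2]
Step 14: insert m at [0, 2] -> counters=[3,1,2,1,1,6,2,2,2]
Step 15: insert k at [3, 8] -> counters=[3,1,2,2,1,6,2,2,3]
Step 16: insert sv at [5, 7] -> counters=[3,1,2,2,1,7,2,3,3]
Step 17: insert sv at [5, 7] -> counters=[3,1,2,2,1,8,2,4,3]
Step 18: insert k at [3, 8] -> counters=[3,1,2,3,1,8,2,4,4]
Step 19: insert gbm at [1, 8] -> counters=[3,2,2,3,1,8,2,4,5]
Query vak: check counters[0]=3 counters[1]=2 -> maybe

Answer: maybe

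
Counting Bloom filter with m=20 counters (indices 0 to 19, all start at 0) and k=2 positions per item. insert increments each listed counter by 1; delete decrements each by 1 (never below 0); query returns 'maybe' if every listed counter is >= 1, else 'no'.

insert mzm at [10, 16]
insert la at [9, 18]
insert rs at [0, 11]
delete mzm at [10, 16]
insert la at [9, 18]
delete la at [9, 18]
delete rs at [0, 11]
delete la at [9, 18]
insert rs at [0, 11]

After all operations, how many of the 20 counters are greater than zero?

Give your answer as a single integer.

Step 1: insert mzm at [10, 16] -> counters=[0,0,0,0,0,0,0,0,0,0,1,0,0,0,0,0,1,0,0,0]
Step 2: insert la at [9, 18] -> counters=[0,0,0,0,0,0,0,0,0,1,1,0,0,0,0,0,1,0,1,0]
Step 3: insert rs at [0, 11] -> counters=[1,0,0,0,0,0,0,0,0,1,1,1,0,0,0,0,1,0,1,0]
Step 4: delete mzm at [10, 16] -> counters=[1,0,0,0,0,0,0,0,0,1,0,1,0,0,0,0,0,0,1,0]
Step 5: insert la at [9, 18] -> counters=[1,0,0,0,0,0,0,0,0,2,0,1,0,0,0,0,0,0,2,0]
Step 6: delete la at [9, 18] -> counters=[1,0,0,0,0,0,0,0,0,1,0,1,0,0,0,0,0,0,1,0]
Step 7: delete rs at [0, 11] -> counters=[0,0,0,0,0,0,0,0,0,1,0,0,0,0,0,0,0,0,1,0]
Step 8: delete la at [9, 18] -> counters=[0,0,0,0,0,0,0,0,0,0,0,0,0,0,0,0,0,0,0,0]
Step 9: insert rs at [0, 11] -> counters=[1,0,0,0,0,0,0,0,0,0,0,1,0,0,0,0,0,0,0,0]
Final counters=[1,0,0,0,0,0,0,0,0,0,0,1,0,0,0,0,0,0,0,0] -> 2 nonzero

Answer: 2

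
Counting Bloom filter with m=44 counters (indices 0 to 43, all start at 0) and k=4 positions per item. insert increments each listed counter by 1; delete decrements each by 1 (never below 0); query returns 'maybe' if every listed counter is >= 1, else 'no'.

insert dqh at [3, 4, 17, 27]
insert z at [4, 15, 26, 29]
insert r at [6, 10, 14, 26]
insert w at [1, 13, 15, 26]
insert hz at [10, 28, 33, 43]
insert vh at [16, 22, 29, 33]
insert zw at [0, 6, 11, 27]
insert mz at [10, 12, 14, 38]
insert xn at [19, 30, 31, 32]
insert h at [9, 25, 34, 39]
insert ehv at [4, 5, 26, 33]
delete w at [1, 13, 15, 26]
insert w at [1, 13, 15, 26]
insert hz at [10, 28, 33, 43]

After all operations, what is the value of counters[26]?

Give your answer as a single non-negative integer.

Answer: 4

Derivation:
Step 1: insert dqh at [3, 4, 17, 27] -> counters=[0,0,0,1,1,0,0,0,0,0,0,0,0,0,0,0,0,1,0,0,0,0,0,0,0,0,0,1,0,0,0,0,0,0,0,0,0,0,0,0,0,0,0,0]
Step 2: insert z at [4, 15, 26, 29] -> counters=[0,0,0,1,2,0,0,0,0,0,0,0,0,0,0,1,0,1,0,0,0,0,0,0,0,0,1,1,0,1,0,0,0,0,0,0,0,0,0,0,0,0,0,0]
Step 3: insert r at [6, 10, 14, 26] -> counters=[0,0,0,1,2,0,1,0,0,0,1,0,0,0,1,1,0,1,0,0,0,0,0,0,0,0,2,1,0,1,0,0,0,0,0,0,0,0,0,0,0,0,0,0]
Step 4: insert w at [1, 13, 15, 26] -> counters=[0,1,0,1,2,0,1,0,0,0,1,0,0,1,1,2,0,1,0,0,0,0,0,0,0,0,3,1,0,1,0,0,0,0,0,0,0,0,0,0,0,0,0,0]
Step 5: insert hz at [10, 28, 33, 43] -> counters=[0,1,0,1,2,0,1,0,0,0,2,0,0,1,1,2,0,1,0,0,0,0,0,0,0,0,3,1,1,1,0,0,0,1,0,0,0,0,0,0,0,0,0,1]
Step 6: insert vh at [16, 22, 29, 33] -> counters=[0,1,0,1,2,0,1,0,0,0,2,0,0,1,1,2,1,1,0,0,0,0,1,0,0,0,3,1,1,2,0,0,0,2,0,0,0,0,0,0,0,0,0,1]
Step 7: insert zw at [0, 6, 11, 27] -> counters=[1,1,0,1,2,0,2,0,0,0,2,1,0,1,1,2,1,1,0,0,0,0,1,0,0,0,3,2,1,2,0,0,0,2,0,0,0,0,0,0,0,0,0,1]
Step 8: insert mz at [10, 12, 14, 38] -> counters=[1,1,0,1,2,0,2,0,0,0,3,1,1,1,2,2,1,1,0,0,0,0,1,0,0,0,3,2,1,2,0,0,0,2,0,0,0,0,1,0,0,0,0,1]
Step 9: insert xn at [19, 30, 31, 32] -> counters=[1,1,0,1,2,0,2,0,0,0,3,1,1,1,2,2,1,1,0,1,0,0,1,0,0,0,3,2,1,2,1,1,1,2,0,0,0,0,1,0,0,0,0,1]
Step 10: insert h at [9, 25, 34, 39] -> counters=[1,1,0,1,2,0,2,0,0,1,3,1,1,1,2,2,1,1,0,1,0,0,1,0,0,1,3,2,1,2,1,1,1,2,1,0,0,0,1,1,0,0,0,1]
Step 11: insert ehv at [4, 5, 26, 33] -> counters=[1,1,0,1,3,1,2,0,0,1,3,1,1,1,2,2,1,1,0,1,0,0,1,0,0,1,4,2,1,2,1,1,1,3,1,0,0,0,1,1,0,0,0,1]
Step 12: delete w at [1, 13, 15, 26] -> counters=[1,0,0,1,3,1,2,0,0,1,3,1,1,0,2,1,1,1,0,1,0,0,1,0,0,1,3,2,1,2,1,1,1,3,1,0,0,0,1,1,0,0,0,1]
Step 13: insert w at [1, 13, 15, 26] -> counters=[1,1,0,1,3,1,2,0,0,1,3,1,1,1,2,2,1,1,0,1,0,0,1,0,0,1,4,2,1,2,1,1,1,3,1,0,0,0,1,1,0,0,0,1]
Step 14: insert hz at [10, 28, 33, 43] -> counters=[1,1,0,1,3,1,2,0,0,1,4,1,1,1,2,2,1,1,0,1,0,0,1,0,0,1,4,2,2,2,1,1,1,4,1,0,0,0,1,1,0,0,0,2]
Final counters=[1,1,0,1,3,1,2,0,0,1,4,1,1,1,2,2,1,1,0,1,0,0,1,0,0,1,4,2,2,2,1,1,1,4,1,0,0,0,1,1,0,0,0,2] -> counters[26]=4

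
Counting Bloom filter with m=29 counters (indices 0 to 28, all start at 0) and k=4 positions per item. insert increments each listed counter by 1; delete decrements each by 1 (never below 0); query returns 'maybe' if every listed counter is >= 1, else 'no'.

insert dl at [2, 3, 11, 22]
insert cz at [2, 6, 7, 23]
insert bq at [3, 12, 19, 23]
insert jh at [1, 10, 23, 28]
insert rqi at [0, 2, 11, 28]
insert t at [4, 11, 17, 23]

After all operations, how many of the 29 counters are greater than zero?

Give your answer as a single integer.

Answer: 15

Derivation:
Step 1: insert dl at [2, 3, 11, 22] -> counters=[0,0,1,1,0,0,0,0,0,0,0,1,0,0,0,0,0,0,0,0,0,0,1,0,0,0,0,0,0]
Step 2: insert cz at [2, 6, 7, 23] -> counters=[0,0,2,1,0,0,1,1,0,0,0,1,0,0,0,0,0,0,0,0,0,0,1,1,0,0,0,0,0]
Step 3: insert bq at [3, 12, 19, 23] -> counters=[0,0,2,2,0,0,1,1,0,0,0,1,1,0,0,0,0,0,0,1,0,0,1,2,0,0,0,0,0]
Step 4: insert jh at [1, 10, 23, 28] -> counters=[0,1,2,2,0,0,1,1,0,0,1,1,1,0,0,0,0,0,0,1,0,0,1,3,0,0,0,0,1]
Step 5: insert rqi at [0, 2, 11, 28] -> counters=[1,1,3,2,0,0,1,1,0,0,1,2,1,0,0,0,0,0,0,1,0,0,1,3,0,0,0,0,2]
Step 6: insert t at [4, 11, 17, 23] -> counters=[1,1,3,2,1,0,1,1,0,0,1,3,1,0,0,0,0,1,0,1,0,0,1,4,0,0,0,0,2]
Final counters=[1,1,3,2,1,0,1,1,0,0,1,3,1,0,0,0,0,1,0,1,0,0,1,4,0,0,0,0,2] -> 15 nonzero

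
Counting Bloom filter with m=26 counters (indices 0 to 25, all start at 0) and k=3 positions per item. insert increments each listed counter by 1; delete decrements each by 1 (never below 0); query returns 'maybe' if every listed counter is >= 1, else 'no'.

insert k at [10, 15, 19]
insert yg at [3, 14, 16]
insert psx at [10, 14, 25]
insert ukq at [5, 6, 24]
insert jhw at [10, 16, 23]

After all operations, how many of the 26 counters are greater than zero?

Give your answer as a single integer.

Step 1: insert k at [10, 15, 19] -> counters=[0,0,0,0,0,0,0,0,0,0,1,0,0,0,0,1,0,0,0,1,0,0,0,0,0,0]
Step 2: insert yg at [3, 14, 16] -> counters=[0,0,0,1,0,0,0,0,0,0,1,0,0,0,1,1,1,0,0,1,0,0,0,0,0,0]
Step 3: insert psx at [10, 14, 25] -> counters=[0,0,0,1,0,0,0,0,0,0,2,0,0,0,2,1,1,0,0,1,0,0,0,0,0,1]
Step 4: insert ukq at [5, 6, 24] -> counters=[0,0,0,1,0,1,1,0,0,0,2,0,0,0,2,1,1,0,0,1,0,0,0,0,1,1]
Step 5: insert jhw at [10, 16, 23] -> counters=[0,0,0,1,0,1,1,0,0,0,3,0,0,0,2,1,2,0,0,1,0,0,0,1,1,1]
Final counters=[0,0,0,1,0,1,1,0,0,0,3,0,0,0,2,1,2,0,0,1,0,0,0,1,1,1] -> 11 nonzero

Answer: 11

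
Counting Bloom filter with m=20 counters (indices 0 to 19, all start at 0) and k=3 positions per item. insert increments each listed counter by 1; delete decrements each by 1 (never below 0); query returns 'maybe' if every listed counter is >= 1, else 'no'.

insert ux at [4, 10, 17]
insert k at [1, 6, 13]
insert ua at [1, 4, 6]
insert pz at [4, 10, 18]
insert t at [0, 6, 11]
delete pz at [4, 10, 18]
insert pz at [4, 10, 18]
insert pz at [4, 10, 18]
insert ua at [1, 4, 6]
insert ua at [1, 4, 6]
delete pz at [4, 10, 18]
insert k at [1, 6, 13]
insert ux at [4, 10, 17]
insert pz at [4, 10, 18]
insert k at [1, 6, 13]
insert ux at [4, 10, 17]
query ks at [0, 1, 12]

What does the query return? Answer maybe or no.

Answer: no

Derivation:
Step 1: insert ux at [4, 10, 17] -> counters=[0,0,0,0,1,0,0,0,0,0,1,0,0,0,0,0,0,1,0,0]
Step 2: insert k at [1, 6, 13] -> counters=[0,1,0,0,1,0,1,0,0,0,1,0,0,1,0,0,0,1,0,0]
Step 3: insert ua at [1, 4, 6] -> counters=[0,2,0,0,2,0,2,0,0,0,1,0,0,1,0,0,0,1,0,0]
Step 4: insert pz at [4, 10, 18] -> counters=[0,2,0,0,3,0,2,0,0,0,2,0,0,1,0,0,0,1,1,0]
Step 5: insert t at [0, 6, 11] -> counters=[1,2,0,0,3,0,3,0,0,0,2,1,0,1,0,0,0,1,1,0]
Step 6: delete pz at [4, 10, 18] -> counters=[1,2,0,0,2,0,3,0,0,0,1,1,0,1,0,0,0,1,0,0]
Step 7: insert pz at [4, 10, 18] -> counters=[1,2,0,0,3,0,3,0,0,0,2,1,0,1,0,0,0,1,1,0]
Step 8: insert pz at [4, 10, 18] -> counters=[1,2,0,0,4,0,3,0,0,0,3,1,0,1,0,0,0,1,2,0]
Step 9: insert ua at [1, 4, 6] -> counters=[1,3,0,0,5,0,4,0,0,0,3,1,0,1,0,0,0,1,2,0]
Step 10: insert ua at [1, 4, 6] -> counters=[1,4,0,0,6,0,5,0,0,0,3,1,0,1,0,0,0,1,2,0]
Step 11: delete pz at [4, 10, 18] -> counters=[1,4,0,0,5,0,5,0,0,0,2,1,0,1,0,0,0,1,1,0]
Step 12: insert k at [1, 6, 13] -> counters=[1,5,0,0,5,0,6,0,0,0,2,1,0,2,0,0,0,1,1,0]
Step 13: insert ux at [4, 10, 17] -> counters=[1,5,0,0,6,0,6,0,0,0,3,1,0,2,0,0,0,2,1,0]
Step 14: insert pz at [4, 10, 18] -> counters=[1,5,0,0,7,0,6,0,0,0,4,1,0,2,0,0,0,2,2,0]
Step 15: insert k at [1, 6, 13] -> counters=[1,6,0,0,7,0,7,0,0,0,4,1,0,3,0,0,0,2,2,0]
Step 16: insert ux at [4, 10, 17] -> counters=[1,6,0,0,8,0,7,0,0,0,5,1,0,3,0,0,0,3,2,0]
Query ks: check counters[0]=1 counters[1]=6 counters[12]=0 -> no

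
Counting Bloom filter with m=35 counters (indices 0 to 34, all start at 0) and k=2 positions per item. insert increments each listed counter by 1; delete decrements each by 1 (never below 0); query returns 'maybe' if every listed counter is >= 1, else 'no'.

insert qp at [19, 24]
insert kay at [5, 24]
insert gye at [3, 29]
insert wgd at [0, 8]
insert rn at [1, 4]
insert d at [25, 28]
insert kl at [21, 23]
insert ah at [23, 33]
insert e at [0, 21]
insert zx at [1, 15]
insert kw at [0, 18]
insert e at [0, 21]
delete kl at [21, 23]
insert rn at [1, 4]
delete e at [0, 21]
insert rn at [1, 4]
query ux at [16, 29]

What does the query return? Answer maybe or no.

Answer: no

Derivation:
Step 1: insert qp at [19, 24] -> counters=[0,0,0,0,0,0,0,0,0,0,0,0,0,0,0,0,0,0,0,1,0,0,0,0,1,0,0,0,0,0,0,0,0,0,0]
Step 2: insert kay at [5, 24] -> counters=[0,0,0,0,0,1,0,0,0,0,0,0,0,0,0,0,0,0,0,1,0,0,0,0,2,0,0,0,0,0,0,0,0,0,0]
Step 3: insert gye at [3, 29] -> counters=[0,0,0,1,0,1,0,0,0,0,0,0,0,0,0,0,0,0,0,1,0,0,0,0,2,0,0,0,0,1,0,0,0,0,0]
Step 4: insert wgd at [0, 8] -> counters=[1,0,0,1,0,1,0,0,1,0,0,0,0,0,0,0,0,0,0,1,0,0,0,0,2,0,0,0,0,1,0,0,0,0,0]
Step 5: insert rn at [1, 4] -> counters=[1,1,0,1,1,1,0,0,1,0,0,0,0,0,0,0,0,0,0,1,0,0,0,0,2,0,0,0,0,1,0,0,0,0,0]
Step 6: insert d at [25, 28] -> counters=[1,1,0,1,1,1,0,0,1,0,0,0,0,0,0,0,0,0,0,1,0,0,0,0,2,1,0,0,1,1,0,0,0,0,0]
Step 7: insert kl at [21, 23] -> counters=[1,1,0,1,1,1,0,0,1,0,0,0,0,0,0,0,0,0,0,1,0,1,0,1,2,1,0,0,1,1,0,0,0,0,0]
Step 8: insert ah at [23, 33] -> counters=[1,1,0,1,1,1,0,0,1,0,0,0,0,0,0,0,0,0,0,1,0,1,0,2,2,1,0,0,1,1,0,0,0,1,0]
Step 9: insert e at [0, 21] -> counters=[2,1,0,1,1,1,0,0,1,0,0,0,0,0,0,0,0,0,0,1,0,2,0,2,2,1,0,0,1,1,0,0,0,1,0]
Step 10: insert zx at [1, 15] -> counters=[2,2,0,1,1,1,0,0,1,0,0,0,0,0,0,1,0,0,0,1,0,2,0,2,2,1,0,0,1,1,0,0,0,1,0]
Step 11: insert kw at [0, 18] -> counters=[3,2,0,1,1,1,0,0,1,0,0,0,0,0,0,1,0,0,1,1,0,2,0,2,2,1,0,0,1,1,0,0,0,1,0]
Step 12: insert e at [0, 21] -> counters=[4,2,0,1,1,1,0,0,1,0,0,0,0,0,0,1,0,0,1,1,0,3,0,2,2,1,0,0,1,1,0,0,0,1,0]
Step 13: delete kl at [21, 23] -> counters=[4,2,0,1,1,1,0,0,1,0,0,0,0,0,0,1,0,0,1,1,0,2,0,1,2,1,0,0,1,1,0,0,0,1,0]
Step 14: insert rn at [1, 4] -> counters=[4,3,0,1,2,1,0,0,1,0,0,0,0,0,0,1,0,0,1,1,0,2,0,1,2,1,0,0,1,1,0,0,0,1,0]
Step 15: delete e at [0, 21] -> counters=[3,3,0,1,2,1,0,0,1,0,0,0,0,0,0,1,0,0,1,1,0,1,0,1,2,1,0,0,1,1,0,0,0,1,0]
Step 16: insert rn at [1, 4] -> counters=[3,4,0,1,3,1,0,0,1,0,0,0,0,0,0,1,0,0,1,1,0,1,0,1,2,1,0,0,1,1,0,0,0,1,0]
Query ux: check counters[16]=0 counters[29]=1 -> no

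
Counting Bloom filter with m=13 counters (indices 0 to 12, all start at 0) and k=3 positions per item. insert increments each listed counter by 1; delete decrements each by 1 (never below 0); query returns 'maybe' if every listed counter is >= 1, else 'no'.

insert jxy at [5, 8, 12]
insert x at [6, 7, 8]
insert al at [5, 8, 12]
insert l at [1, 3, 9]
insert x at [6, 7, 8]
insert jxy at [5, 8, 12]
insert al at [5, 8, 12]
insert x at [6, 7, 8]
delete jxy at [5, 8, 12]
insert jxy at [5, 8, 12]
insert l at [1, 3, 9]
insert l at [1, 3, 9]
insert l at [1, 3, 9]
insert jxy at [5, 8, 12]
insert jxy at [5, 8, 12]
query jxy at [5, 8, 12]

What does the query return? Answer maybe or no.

Answer: maybe

Derivation:
Step 1: insert jxy at [5, 8, 12] -> counters=[0,0,0,0,0,1,0,0,1,0,0,0,1]
Step 2: insert x at [6, 7, 8] -> counters=[0,0,0,0,0,1,1,1,2,0,0,0,1]
Step 3: insert al at [5, 8, 12] -> counters=[0,0,0,0,0,2,1,1,3,0,0,0,2]
Step 4: insert l at [1, 3, 9] -> counters=[0,1,0,1,0,2,1,1,3,1,0,0,2]
Step 5: insert x at [6, 7, 8] -> counters=[0,1,0,1,0,2,2,2,4,1,0,0,2]
Step 6: insert jxy at [5, 8, 12] -> counters=[0,1,0,1,0,3,2,2,5,1,0,0,3]
Step 7: insert al at [5, 8, 12] -> counters=[0,1,0,1,0,4,2,2,6,1,0,0,4]
Step 8: insert x at [6, 7, 8] -> counters=[0,1,0,1,0,4,3,3,7,1,0,0,4]
Step 9: delete jxy at [5, 8, 12] -> counters=[0,1,0,1,0,3,3,3,6,1,0,0,3]
Step 10: insert jxy at [5, 8, 12] -> counters=[0,1,0,1,0,4,3,3,7,1,0,0,4]
Step 11: insert l at [1, 3, 9] -> counters=[0,2,0,2,0,4,3,3,7,2,0,0,4]
Step 12: insert l at [1, 3, 9] -> counters=[0,3,0,3,0,4,3,3,7,3,0,0,4]
Step 13: insert l at [1, 3, 9] -> counters=[0,4,0,4,0,4,3,3,7,4,0,0,4]
Step 14: insert jxy at [5, 8, 12] -> counters=[0,4,0,4,0,5,3,3,8,4,0,0,5]
Step 15: insert jxy at [5, 8, 12] -> counters=[0,4,0,4,0,6,3,3,9,4,0,0,6]
Query jxy: check counters[5]=6 counters[8]=9 counters[12]=6 -> maybe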